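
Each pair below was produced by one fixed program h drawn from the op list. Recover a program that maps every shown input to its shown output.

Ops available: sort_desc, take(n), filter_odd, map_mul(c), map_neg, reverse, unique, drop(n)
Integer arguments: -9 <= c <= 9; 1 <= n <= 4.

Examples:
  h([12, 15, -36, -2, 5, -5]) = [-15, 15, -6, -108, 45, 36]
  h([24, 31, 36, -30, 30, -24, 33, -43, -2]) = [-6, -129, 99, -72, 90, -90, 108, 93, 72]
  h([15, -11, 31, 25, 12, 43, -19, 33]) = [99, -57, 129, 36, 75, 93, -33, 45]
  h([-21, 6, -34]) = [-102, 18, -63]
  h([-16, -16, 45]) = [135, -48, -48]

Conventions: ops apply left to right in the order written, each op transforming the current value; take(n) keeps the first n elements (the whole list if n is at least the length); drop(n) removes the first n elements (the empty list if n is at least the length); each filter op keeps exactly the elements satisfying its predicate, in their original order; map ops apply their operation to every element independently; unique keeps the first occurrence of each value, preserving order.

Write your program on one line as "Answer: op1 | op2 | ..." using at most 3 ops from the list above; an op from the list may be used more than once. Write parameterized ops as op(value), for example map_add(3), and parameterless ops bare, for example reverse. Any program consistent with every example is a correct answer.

reverse | map_mul(3)

Check, running the answer program on each example:
  [12, 15, -36, -2, 5, -5] -> [-5, 5, -2, -36, 15, 12] -> [-15, 15, -6, -108, 45, 36]
  [24, 31, 36, -30, 30, -24, 33, -43, -2] -> [-2, -43, 33, -24, 30, -30, 36, 31, 24] -> [-6, -129, 99, -72, 90, -90, 108, 93, 72]
  [15, -11, 31, 25, 12, 43, -19, 33] -> [33, -19, 43, 12, 25, 31, -11, 15] -> [99, -57, 129, 36, 75, 93, -33, 45]
  [-21, 6, -34] -> [-34, 6, -21] -> [-102, 18, -63]
  [-16, -16, 45] -> [45, -16, -16] -> [135, -48, -48]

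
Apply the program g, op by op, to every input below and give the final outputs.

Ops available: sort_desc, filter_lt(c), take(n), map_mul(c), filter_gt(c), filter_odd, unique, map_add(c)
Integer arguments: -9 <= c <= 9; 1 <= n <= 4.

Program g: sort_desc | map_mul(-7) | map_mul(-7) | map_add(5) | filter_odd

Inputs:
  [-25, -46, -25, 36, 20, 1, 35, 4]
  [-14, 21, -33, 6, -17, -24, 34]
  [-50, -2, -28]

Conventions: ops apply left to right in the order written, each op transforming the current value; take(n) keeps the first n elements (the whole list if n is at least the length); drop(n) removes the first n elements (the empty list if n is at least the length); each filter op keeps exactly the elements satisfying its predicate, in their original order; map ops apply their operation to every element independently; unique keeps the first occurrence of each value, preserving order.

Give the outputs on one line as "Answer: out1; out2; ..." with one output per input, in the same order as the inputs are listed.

Execution, op by op:
  [-25, -46, -25, 36, 20, 1, 35, 4] -> [36, 35, 20, 4, 1, -25, -25, -46] -> [-252, -245, -140, -28, -7, 175, 175, 322] -> [1764, 1715, 980, 196, 49, -1225, -1225, -2254] -> [1769, 1720, 985, 201, 54, -1220, -1220, -2249] -> [1769, 985, 201, -2249]
  [-14, 21, -33, 6, -17, -24, 34] -> [34, 21, 6, -14, -17, -24, -33] -> [-238, -147, -42, 98, 119, 168, 231] -> [1666, 1029, 294, -686, -833, -1176, -1617] -> [1671, 1034, 299, -681, -828, -1171, -1612] -> [1671, 299, -681, -1171]
  [-50, -2, -28] -> [-2, -28, -50] -> [14, 196, 350] -> [-98, -1372, -2450] -> [-93, -1367, -2445] -> [-93, -1367, -2445]

[1769, 985, 201, -2249]; [1671, 299, -681, -1171]; [-93, -1367, -2445]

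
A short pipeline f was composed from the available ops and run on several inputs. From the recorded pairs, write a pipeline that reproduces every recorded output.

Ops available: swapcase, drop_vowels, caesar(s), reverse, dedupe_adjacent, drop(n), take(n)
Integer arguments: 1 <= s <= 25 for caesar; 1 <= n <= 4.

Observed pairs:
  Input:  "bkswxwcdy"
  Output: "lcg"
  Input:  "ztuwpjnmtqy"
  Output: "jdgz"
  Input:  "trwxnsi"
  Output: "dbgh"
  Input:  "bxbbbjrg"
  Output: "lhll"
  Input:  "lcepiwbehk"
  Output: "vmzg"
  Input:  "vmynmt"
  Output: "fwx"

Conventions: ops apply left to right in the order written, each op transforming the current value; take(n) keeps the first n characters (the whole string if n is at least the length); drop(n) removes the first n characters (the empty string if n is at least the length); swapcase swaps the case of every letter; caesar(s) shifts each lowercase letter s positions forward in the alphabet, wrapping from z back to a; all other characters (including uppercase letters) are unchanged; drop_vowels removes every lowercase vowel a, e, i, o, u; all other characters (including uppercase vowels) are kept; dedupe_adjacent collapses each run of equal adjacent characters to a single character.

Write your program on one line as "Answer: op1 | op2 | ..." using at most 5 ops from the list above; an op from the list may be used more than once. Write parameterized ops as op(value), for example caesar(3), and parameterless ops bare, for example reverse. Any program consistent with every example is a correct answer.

drop_vowels | caesar(10) | take(4) | drop_vowels

Check, running the answer program on each example:
  "bkswxwcdy" -> "bkswxwcdy" -> "lucghgmni" -> "lucg" -> "lcg"
  "ztuwpjnmtqy" -> "ztwpjnmtqy" -> "jdgztxwdai" -> "jdgz" -> "jdgz"
  "trwxnsi" -> "trwxns" -> "dbghxc" -> "dbgh" -> "dbgh"
  "bxbbbjrg" -> "bxbbbjrg" -> "lhllltbq" -> "lhll" -> "lhll"
  "lcepiwbehk" -> "lcpwbhk" -> "vmzglru" -> "vmzg" -> "vmzg"
  "vmynmt" -> "vmynmt" -> "fwixwd" -> "fwix" -> "fwx"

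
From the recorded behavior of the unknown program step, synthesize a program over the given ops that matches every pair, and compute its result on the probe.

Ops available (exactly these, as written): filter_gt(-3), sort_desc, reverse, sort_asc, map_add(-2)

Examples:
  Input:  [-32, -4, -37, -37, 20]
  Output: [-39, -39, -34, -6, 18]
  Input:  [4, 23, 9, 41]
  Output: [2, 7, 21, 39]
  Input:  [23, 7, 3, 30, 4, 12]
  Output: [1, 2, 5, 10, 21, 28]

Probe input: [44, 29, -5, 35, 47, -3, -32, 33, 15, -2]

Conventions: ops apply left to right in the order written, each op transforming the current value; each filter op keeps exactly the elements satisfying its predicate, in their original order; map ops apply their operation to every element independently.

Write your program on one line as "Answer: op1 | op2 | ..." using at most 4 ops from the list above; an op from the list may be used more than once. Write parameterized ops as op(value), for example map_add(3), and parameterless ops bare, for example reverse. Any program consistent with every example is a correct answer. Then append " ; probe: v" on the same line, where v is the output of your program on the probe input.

sort_desc | map_add(-2) | reverse ; probe: [-34, -7, -5, -4, 13, 27, 31, 33, 42, 45]

Check, running the answer program on each example:
  [-32, -4, -37, -37, 20] -> [20, -4, -32, -37, -37] -> [18, -6, -34, -39, -39] -> [-39, -39, -34, -6, 18]
  [4, 23, 9, 41] -> [41, 23, 9, 4] -> [39, 21, 7, 2] -> [2, 7, 21, 39]
  [23, 7, 3, 30, 4, 12] -> [30, 23, 12, 7, 4, 3] -> [28, 21, 10, 5, 2, 1] -> [1, 2, 5, 10, 21, 28]
  probe: [44, 29, -5, 35, 47, -3, -32, 33, 15, -2] -> [47, 44, 35, 33, 29, 15, -2, -3, -5, -32] -> [45, 42, 33, 31, 27, 13, -4, -5, -7, -34] -> [-34, -7, -5, -4, 13, 27, 31, 33, 42, 45]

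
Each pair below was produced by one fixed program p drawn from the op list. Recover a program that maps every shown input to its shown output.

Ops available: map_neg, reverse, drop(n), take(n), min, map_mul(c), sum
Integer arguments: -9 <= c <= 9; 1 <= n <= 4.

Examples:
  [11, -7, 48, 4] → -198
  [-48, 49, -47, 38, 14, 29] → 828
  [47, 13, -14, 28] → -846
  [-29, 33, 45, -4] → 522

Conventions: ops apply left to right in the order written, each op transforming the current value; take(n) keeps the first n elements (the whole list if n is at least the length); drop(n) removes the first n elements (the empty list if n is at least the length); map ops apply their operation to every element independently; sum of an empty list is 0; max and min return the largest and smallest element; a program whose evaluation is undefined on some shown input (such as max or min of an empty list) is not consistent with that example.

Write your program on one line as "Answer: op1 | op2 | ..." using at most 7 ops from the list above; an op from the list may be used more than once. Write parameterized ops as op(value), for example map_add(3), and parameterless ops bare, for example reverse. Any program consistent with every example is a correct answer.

map_mul(-3) | reverse | map_mul(-3) | map_mul(-2) | drop(3) | sum

Check, running the answer program on each example:
  [11, -7, 48, 4] -> [-33, 21, -144, -12] -> [-12, -144, 21, -33] -> [36, 432, -63, 99] -> [-72, -864, 126, -198] -> [-198] -> -198
  [-48, 49, -47, 38, 14, 29] -> [144, -147, 141, -114, -42, -87] -> [-87, -42, -114, 141, -147, 144] -> [261, 126, 342, -423, 441, -432] -> [-522, -252, -684, 846, -882, 864] -> [846, -882, 864] -> 828
  [47, 13, -14, 28] -> [-141, -39, 42, -84] -> [-84, 42, -39, -141] -> [252, -126, 117, 423] -> [-504, 252, -234, -846] -> [-846] -> -846
  [-29, 33, 45, -4] -> [87, -99, -135, 12] -> [12, -135, -99, 87] -> [-36, 405, 297, -261] -> [72, -810, -594, 522] -> [522] -> 522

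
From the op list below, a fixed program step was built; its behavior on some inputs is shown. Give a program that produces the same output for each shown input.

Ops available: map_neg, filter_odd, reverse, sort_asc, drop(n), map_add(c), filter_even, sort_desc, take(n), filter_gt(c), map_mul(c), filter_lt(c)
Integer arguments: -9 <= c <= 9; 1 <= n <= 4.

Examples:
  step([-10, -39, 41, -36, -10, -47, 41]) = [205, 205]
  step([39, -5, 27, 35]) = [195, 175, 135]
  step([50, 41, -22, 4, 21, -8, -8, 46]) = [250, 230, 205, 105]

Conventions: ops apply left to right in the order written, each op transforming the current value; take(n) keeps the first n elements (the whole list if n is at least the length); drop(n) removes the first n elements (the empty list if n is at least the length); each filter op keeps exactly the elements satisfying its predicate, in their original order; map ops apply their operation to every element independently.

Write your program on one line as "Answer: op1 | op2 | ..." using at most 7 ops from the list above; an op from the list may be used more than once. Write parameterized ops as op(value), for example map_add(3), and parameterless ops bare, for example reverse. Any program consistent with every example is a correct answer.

reverse | sort_desc | filter_gt(9) | reverse | map_mul(5) | reverse

Check, running the answer program on each example:
  [-10, -39, 41, -36, -10, -47, 41] -> [41, -47, -10, -36, 41, -39, -10] -> [41, 41, -10, -10, -36, -39, -47] -> [41, 41] -> [41, 41] -> [205, 205] -> [205, 205]
  [39, -5, 27, 35] -> [35, 27, -5, 39] -> [39, 35, 27, -5] -> [39, 35, 27] -> [27, 35, 39] -> [135, 175, 195] -> [195, 175, 135]
  [50, 41, -22, 4, 21, -8, -8, 46] -> [46, -8, -8, 21, 4, -22, 41, 50] -> [50, 46, 41, 21, 4, -8, -8, -22] -> [50, 46, 41, 21] -> [21, 41, 46, 50] -> [105, 205, 230, 250] -> [250, 230, 205, 105]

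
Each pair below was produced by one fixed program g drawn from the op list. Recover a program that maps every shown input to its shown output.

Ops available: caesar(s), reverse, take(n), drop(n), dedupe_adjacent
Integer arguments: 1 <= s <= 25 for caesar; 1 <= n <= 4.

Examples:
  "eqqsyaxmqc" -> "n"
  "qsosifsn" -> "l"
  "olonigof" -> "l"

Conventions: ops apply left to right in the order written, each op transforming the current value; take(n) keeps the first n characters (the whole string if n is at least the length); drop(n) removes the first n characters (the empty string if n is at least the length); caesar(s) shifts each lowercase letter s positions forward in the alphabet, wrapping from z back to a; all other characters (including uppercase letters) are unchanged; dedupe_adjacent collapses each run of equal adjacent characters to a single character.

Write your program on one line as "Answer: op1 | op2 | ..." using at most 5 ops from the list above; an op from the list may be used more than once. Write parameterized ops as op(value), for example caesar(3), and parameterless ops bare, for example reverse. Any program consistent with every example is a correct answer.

take(4) | caesar(23) | drop(2) | take(1)

Check, running the answer program on each example:
  "eqqsyaxmqc" -> "eqqs" -> "bnnp" -> "np" -> "n"
  "qsosifsn" -> "qsos" -> "nplp" -> "lp" -> "l"
  "olonigof" -> "olon" -> "lilk" -> "lk" -> "l"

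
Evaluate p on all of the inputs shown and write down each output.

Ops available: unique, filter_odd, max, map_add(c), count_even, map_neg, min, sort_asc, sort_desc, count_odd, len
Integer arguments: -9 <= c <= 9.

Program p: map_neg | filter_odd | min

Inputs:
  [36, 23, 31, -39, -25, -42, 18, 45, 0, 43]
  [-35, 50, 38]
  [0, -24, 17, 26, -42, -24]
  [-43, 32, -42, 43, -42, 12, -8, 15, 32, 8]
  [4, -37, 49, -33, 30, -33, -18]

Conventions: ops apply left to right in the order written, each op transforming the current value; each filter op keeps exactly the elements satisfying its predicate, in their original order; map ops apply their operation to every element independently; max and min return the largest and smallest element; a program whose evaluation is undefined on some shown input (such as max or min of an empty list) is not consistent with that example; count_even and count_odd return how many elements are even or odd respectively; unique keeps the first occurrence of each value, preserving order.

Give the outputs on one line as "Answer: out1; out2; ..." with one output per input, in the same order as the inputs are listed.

Execution, op by op:
  [36, 23, 31, -39, -25, -42, 18, 45, 0, 43] -> [-36, -23, -31, 39, 25, 42, -18, -45, 0, -43] -> [-23, -31, 39, 25, -45, -43] -> -45
  [-35, 50, 38] -> [35, -50, -38] -> [35] -> 35
  [0, -24, 17, 26, -42, -24] -> [0, 24, -17, -26, 42, 24] -> [-17] -> -17
  [-43, 32, -42, 43, -42, 12, -8, 15, 32, 8] -> [43, -32, 42, -43, 42, -12, 8, -15, -32, -8] -> [43, -43, -15] -> -43
  [4, -37, 49, -33, 30, -33, -18] -> [-4, 37, -49, 33, -30, 33, 18] -> [37, -49, 33, 33] -> -49

-45; 35; -17; -43; -49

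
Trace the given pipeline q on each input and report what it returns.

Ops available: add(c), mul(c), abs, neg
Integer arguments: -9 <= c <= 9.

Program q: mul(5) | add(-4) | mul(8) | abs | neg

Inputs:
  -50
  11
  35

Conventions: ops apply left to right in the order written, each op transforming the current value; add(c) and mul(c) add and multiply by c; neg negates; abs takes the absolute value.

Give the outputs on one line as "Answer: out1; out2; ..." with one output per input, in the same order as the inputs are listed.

Execution, op by op:
  -50 -> -250 -> -254 -> -2032 -> 2032 -> -2032
  11 -> 55 -> 51 -> 408 -> 408 -> -408
  35 -> 175 -> 171 -> 1368 -> 1368 -> -1368

-2032; -408; -1368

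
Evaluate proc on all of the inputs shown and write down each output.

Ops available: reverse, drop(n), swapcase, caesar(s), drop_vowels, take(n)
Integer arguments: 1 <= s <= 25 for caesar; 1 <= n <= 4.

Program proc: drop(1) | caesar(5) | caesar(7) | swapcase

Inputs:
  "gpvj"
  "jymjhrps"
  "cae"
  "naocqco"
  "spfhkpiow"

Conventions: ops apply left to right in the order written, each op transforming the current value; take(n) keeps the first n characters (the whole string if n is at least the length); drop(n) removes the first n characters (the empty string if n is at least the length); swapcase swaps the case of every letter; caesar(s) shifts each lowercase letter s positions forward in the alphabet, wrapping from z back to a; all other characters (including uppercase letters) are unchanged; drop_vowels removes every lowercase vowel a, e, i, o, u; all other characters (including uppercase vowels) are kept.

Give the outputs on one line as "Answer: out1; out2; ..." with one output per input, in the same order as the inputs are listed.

Execution, op by op:
  "gpvj" -> "pvj" -> "uao" -> "bhv" -> "BHV"
  "jymjhrps" -> "ymjhrps" -> "dromwux" -> "kyvtdbe" -> "KYVTDBE"
  "cae" -> "ae" -> "fj" -> "mq" -> "MQ"
  "naocqco" -> "aocqco" -> "fthvht" -> "maocoa" -> "MAOCOA"
  "spfhkpiow" -> "pfhkpiow" -> "ukmpuntb" -> "brtwbuai" -> "BRTWBUAI"

"BHV"; "KYVTDBE"; "MQ"; "MAOCOA"; "BRTWBUAI"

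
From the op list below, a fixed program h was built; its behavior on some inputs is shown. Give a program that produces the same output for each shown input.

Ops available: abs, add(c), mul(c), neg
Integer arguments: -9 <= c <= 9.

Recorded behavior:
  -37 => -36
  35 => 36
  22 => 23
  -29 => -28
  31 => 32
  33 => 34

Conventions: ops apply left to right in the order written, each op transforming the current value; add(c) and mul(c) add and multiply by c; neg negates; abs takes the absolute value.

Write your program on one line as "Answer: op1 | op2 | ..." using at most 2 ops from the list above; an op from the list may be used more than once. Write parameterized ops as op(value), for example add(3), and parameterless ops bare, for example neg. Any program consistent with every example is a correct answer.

add(-6) | add(7)

Check, running the answer program on each example:
  -37 -> -43 -> -36
  35 -> 29 -> 36
  22 -> 16 -> 23
  -29 -> -35 -> -28
  31 -> 25 -> 32
  33 -> 27 -> 34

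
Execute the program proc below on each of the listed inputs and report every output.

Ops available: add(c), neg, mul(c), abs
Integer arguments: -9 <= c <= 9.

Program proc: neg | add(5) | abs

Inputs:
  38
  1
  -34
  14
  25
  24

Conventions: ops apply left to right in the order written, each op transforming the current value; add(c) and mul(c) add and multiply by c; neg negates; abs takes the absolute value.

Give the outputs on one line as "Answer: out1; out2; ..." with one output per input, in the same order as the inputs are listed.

33; 4; 39; 9; 20; 19

Execution, op by op:
  38 -> -38 -> -33 -> 33
  1 -> -1 -> 4 -> 4
  -34 -> 34 -> 39 -> 39
  14 -> -14 -> -9 -> 9
  25 -> -25 -> -20 -> 20
  24 -> -24 -> -19 -> 19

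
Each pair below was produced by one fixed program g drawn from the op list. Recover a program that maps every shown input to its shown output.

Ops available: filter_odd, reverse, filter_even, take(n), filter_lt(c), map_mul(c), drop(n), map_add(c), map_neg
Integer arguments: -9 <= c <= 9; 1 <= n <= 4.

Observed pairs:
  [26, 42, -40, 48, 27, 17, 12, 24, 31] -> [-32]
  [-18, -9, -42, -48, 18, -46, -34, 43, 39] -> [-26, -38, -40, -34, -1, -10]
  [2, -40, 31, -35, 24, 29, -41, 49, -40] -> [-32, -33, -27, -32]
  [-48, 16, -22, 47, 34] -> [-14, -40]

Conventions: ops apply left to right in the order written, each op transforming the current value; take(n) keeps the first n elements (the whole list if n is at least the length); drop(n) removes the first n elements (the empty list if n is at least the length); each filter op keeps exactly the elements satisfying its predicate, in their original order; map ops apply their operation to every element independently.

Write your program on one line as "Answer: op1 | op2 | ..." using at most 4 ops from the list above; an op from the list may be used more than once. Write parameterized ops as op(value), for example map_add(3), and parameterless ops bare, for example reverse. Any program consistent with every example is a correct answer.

filter_lt(-5) | reverse | map_add(8)

Check, running the answer program on each example:
  [26, 42, -40, 48, 27, 17, 12, 24, 31] -> [-40] -> [-40] -> [-32]
  [-18, -9, -42, -48, 18, -46, -34, 43, 39] -> [-18, -9, -42, -48, -46, -34] -> [-34, -46, -48, -42, -9, -18] -> [-26, -38, -40, -34, -1, -10]
  [2, -40, 31, -35, 24, 29, -41, 49, -40] -> [-40, -35, -41, -40] -> [-40, -41, -35, -40] -> [-32, -33, -27, -32]
  [-48, 16, -22, 47, 34] -> [-48, -22] -> [-22, -48] -> [-14, -40]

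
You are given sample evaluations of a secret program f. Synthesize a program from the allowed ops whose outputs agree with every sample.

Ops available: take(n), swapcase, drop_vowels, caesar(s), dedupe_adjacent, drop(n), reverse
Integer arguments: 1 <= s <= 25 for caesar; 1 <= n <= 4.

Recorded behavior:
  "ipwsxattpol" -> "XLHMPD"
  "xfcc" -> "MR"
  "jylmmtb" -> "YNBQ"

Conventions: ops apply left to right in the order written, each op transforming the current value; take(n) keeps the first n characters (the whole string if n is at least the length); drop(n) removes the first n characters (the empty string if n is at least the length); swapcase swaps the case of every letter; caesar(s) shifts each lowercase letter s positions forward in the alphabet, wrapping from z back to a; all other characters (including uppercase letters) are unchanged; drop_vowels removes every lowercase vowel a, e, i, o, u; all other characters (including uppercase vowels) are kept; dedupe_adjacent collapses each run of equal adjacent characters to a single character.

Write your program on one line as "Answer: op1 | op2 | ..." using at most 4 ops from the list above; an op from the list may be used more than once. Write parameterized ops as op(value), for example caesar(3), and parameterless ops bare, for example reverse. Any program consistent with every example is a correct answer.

caesar(15) | drop_vowels | swapcase | dedupe_adjacent

Check, running the answer program on each example:
  "ipwsxattpol" -> "xelhmpiieda" -> "xlhmpd" -> "XLHMPD" -> "XLHMPD"
  "xfcc" -> "murr" -> "mrr" -> "MRR" -> "MR"
  "jylmmtb" -> "ynabbiq" -> "ynbbq" -> "YNBBQ" -> "YNBQ"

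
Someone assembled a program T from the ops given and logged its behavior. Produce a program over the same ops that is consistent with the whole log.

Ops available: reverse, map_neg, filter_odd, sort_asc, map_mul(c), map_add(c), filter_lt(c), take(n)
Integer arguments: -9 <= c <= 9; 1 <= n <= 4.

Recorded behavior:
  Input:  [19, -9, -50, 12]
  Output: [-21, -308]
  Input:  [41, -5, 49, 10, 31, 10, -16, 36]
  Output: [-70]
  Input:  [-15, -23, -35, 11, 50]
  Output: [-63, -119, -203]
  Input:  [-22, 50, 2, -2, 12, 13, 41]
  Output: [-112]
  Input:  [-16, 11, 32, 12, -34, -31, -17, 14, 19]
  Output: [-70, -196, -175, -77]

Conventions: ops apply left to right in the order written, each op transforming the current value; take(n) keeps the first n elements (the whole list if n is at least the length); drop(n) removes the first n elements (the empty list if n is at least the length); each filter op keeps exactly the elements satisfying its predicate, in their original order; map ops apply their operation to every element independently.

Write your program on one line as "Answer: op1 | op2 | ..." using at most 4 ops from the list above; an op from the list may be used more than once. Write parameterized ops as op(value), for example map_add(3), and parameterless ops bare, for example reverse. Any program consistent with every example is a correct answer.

map_add(6) | map_mul(7) | filter_lt(1)

Check, running the answer program on each example:
  [19, -9, -50, 12] -> [25, -3, -44, 18] -> [175, -21, -308, 126] -> [-21, -308]
  [41, -5, 49, 10, 31, 10, -16, 36] -> [47, 1, 55, 16, 37, 16, -10, 42] -> [329, 7, 385, 112, 259, 112, -70, 294] -> [-70]
  [-15, -23, -35, 11, 50] -> [-9, -17, -29, 17, 56] -> [-63, -119, -203, 119, 392] -> [-63, -119, -203]
  [-22, 50, 2, -2, 12, 13, 41] -> [-16, 56, 8, 4, 18, 19, 47] -> [-112, 392, 56, 28, 126, 133, 329] -> [-112]
  [-16, 11, 32, 12, -34, -31, -17, 14, 19] -> [-10, 17, 38, 18, -28, -25, -11, 20, 25] -> [-70, 119, 266, 126, -196, -175, -77, 140, 175] -> [-70, -196, -175, -77]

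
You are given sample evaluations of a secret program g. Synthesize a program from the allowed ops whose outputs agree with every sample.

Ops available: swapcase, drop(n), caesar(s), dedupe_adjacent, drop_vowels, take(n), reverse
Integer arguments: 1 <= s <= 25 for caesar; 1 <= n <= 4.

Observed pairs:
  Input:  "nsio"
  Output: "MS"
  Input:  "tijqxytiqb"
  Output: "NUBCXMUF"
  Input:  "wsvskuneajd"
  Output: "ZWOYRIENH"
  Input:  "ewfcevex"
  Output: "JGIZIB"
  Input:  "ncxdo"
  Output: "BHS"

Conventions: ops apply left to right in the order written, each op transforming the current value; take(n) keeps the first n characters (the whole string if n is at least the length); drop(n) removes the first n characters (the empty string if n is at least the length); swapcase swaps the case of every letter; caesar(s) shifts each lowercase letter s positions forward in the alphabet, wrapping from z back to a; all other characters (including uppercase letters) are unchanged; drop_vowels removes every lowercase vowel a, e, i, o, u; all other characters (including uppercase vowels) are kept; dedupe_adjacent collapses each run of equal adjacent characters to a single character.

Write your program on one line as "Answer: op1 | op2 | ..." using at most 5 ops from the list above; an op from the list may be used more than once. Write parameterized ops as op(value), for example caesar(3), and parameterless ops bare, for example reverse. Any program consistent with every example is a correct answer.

reverse | caesar(4) | reverse | drop(2) | swapcase

Check, running the answer program on each example:
  "nsio" -> "oisn" -> "smwr" -> "rwms" -> "ms" -> "MS"
  "tijqxytiqb" -> "bqityxqjit" -> "fumxcbunmx" -> "xmnubcxmuf" -> "nubcxmuf" -> "NUBCXMUF"
  "wsvskuneajd" -> "djaenuksvsw" -> "hneiryowzwa" -> "awzwoyrienh" -> "zwoyrienh" -> "ZWOYRIENH"
  "ewfcevex" -> "xevecfwe" -> "bizigjai" -> "iajgizib" -> "jgizib" -> "JGIZIB"
  "ncxdo" -> "odxcn" -> "shbgr" -> "rgbhs" -> "bhs" -> "BHS"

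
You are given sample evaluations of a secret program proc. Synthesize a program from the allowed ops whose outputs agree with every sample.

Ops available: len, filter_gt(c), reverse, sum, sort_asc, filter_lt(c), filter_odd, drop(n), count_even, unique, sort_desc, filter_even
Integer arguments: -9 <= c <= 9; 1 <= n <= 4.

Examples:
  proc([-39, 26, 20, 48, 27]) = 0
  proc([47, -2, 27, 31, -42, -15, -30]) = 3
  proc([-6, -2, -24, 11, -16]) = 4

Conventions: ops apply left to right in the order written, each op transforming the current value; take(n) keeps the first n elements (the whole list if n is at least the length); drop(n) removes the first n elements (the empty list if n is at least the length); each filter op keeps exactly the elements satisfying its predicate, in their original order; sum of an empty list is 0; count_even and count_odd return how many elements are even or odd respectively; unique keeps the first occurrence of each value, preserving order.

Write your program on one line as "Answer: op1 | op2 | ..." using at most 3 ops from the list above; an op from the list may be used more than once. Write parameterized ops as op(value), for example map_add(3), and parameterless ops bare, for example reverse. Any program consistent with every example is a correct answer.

filter_lt(6) | filter_even | count_even

Check, running the answer program on each example:
  [-39, 26, 20, 48, 27] -> [-39] -> [] -> 0
  [47, -2, 27, 31, -42, -15, -30] -> [-2, -42, -15, -30] -> [-2, -42, -30] -> 3
  [-6, -2, -24, 11, -16] -> [-6, -2, -24, -16] -> [-6, -2, -24, -16] -> 4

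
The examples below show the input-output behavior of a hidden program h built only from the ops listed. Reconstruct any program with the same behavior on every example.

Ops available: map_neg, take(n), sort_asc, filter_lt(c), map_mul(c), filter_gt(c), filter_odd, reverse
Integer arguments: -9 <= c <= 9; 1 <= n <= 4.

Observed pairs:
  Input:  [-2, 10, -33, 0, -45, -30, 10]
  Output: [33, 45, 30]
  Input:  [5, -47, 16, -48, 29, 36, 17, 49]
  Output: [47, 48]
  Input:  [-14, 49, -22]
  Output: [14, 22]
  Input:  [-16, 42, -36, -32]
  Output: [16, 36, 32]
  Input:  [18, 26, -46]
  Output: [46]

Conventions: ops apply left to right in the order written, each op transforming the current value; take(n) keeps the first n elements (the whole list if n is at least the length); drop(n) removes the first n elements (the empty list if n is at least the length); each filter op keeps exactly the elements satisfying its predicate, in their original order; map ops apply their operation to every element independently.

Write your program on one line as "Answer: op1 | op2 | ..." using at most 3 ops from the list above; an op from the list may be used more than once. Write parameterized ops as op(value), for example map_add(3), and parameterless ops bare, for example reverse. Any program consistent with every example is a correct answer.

map_neg | filter_gt(7)

Check, running the answer program on each example:
  [-2, 10, -33, 0, -45, -30, 10] -> [2, -10, 33, 0, 45, 30, -10] -> [33, 45, 30]
  [5, -47, 16, -48, 29, 36, 17, 49] -> [-5, 47, -16, 48, -29, -36, -17, -49] -> [47, 48]
  [-14, 49, -22] -> [14, -49, 22] -> [14, 22]
  [-16, 42, -36, -32] -> [16, -42, 36, 32] -> [16, 36, 32]
  [18, 26, -46] -> [-18, -26, 46] -> [46]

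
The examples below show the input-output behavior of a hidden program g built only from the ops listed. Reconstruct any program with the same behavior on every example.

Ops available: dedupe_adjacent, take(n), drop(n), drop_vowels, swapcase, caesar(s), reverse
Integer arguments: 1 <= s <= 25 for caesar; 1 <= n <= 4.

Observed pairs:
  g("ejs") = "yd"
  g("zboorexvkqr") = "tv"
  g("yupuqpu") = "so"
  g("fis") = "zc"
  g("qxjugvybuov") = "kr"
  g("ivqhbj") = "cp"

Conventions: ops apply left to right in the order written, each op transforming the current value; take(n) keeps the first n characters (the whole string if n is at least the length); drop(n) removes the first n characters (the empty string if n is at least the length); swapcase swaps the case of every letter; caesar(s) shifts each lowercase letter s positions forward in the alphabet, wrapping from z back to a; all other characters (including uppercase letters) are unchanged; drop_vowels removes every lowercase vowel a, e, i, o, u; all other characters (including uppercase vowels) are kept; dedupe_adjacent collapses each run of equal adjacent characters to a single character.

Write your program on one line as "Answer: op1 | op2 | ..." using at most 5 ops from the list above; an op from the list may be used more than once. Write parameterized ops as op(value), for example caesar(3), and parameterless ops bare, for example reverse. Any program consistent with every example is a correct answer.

caesar(17) | dedupe_adjacent | caesar(5) | caesar(24) | take(2)

Check, running the answer program on each example:
  "ejs" -> "vaj" -> "vaj" -> "afo" -> "ydm" -> "yd"
  "zboorexvkqr" -> "qsffivombhi" -> "qsfivombhi" -> "vxknatrgmn" -> "tvilyrpekl" -> "tv"
  "yupuqpu" -> "plglhgl" -> "plglhgl" -> "uqlqmlq" -> "sojokjo" -> "so"
  "fis" -> "wzj" -> "wzj" -> "beo" -> "zcm" -> "zc"
  "qxjugvybuov" -> "hoalxmpslfm" -> "hoalxmpslfm" -> "mtfqcruxqkr" -> "krdoapsvoip" -> "kr"
  "ivqhbj" -> "zmhysa" -> "zmhysa" -> "ermdxf" -> "cpkbvd" -> "cp"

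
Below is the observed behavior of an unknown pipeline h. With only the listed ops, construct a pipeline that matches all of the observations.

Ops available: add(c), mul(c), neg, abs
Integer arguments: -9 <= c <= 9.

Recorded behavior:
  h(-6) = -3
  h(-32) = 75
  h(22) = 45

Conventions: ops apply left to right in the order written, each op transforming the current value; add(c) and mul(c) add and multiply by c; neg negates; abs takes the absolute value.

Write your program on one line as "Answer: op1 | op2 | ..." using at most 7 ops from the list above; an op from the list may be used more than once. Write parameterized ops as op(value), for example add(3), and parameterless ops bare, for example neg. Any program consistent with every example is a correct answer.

abs | add(1) | add(-7) | neg | add(1) | mul(-3)

Check, running the answer program on each example:
  -6 -> 6 -> 7 -> 0 -> 0 -> 1 -> -3
  -32 -> 32 -> 33 -> 26 -> -26 -> -25 -> 75
  22 -> 22 -> 23 -> 16 -> -16 -> -15 -> 45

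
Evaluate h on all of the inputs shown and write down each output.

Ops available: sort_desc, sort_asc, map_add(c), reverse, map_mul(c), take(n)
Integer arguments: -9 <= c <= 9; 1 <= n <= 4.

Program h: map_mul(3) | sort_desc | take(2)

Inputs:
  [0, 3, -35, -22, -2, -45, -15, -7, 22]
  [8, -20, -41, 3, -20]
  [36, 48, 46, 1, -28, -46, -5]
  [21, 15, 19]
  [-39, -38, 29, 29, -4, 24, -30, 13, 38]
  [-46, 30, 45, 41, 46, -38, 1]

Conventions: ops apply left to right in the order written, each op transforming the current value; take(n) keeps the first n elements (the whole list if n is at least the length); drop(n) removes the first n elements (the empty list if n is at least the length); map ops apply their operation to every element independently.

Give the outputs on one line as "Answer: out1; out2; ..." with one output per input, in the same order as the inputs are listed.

[66, 9]; [24, 9]; [144, 138]; [63, 57]; [114, 87]; [138, 135]

Execution, op by op:
  [0, 3, -35, -22, -2, -45, -15, -7, 22] -> [0, 9, -105, -66, -6, -135, -45, -21, 66] -> [66, 9, 0, -6, -21, -45, -66, -105, -135] -> [66, 9]
  [8, -20, -41, 3, -20] -> [24, -60, -123, 9, -60] -> [24, 9, -60, -60, -123] -> [24, 9]
  [36, 48, 46, 1, -28, -46, -5] -> [108, 144, 138, 3, -84, -138, -15] -> [144, 138, 108, 3, -15, -84, -138] -> [144, 138]
  [21, 15, 19] -> [63, 45, 57] -> [63, 57, 45] -> [63, 57]
  [-39, -38, 29, 29, -4, 24, -30, 13, 38] -> [-117, -114, 87, 87, -12, 72, -90, 39, 114] -> [114, 87, 87, 72, 39, -12, -90, -114, -117] -> [114, 87]
  [-46, 30, 45, 41, 46, -38, 1] -> [-138, 90, 135, 123, 138, -114, 3] -> [138, 135, 123, 90, 3, -114, -138] -> [138, 135]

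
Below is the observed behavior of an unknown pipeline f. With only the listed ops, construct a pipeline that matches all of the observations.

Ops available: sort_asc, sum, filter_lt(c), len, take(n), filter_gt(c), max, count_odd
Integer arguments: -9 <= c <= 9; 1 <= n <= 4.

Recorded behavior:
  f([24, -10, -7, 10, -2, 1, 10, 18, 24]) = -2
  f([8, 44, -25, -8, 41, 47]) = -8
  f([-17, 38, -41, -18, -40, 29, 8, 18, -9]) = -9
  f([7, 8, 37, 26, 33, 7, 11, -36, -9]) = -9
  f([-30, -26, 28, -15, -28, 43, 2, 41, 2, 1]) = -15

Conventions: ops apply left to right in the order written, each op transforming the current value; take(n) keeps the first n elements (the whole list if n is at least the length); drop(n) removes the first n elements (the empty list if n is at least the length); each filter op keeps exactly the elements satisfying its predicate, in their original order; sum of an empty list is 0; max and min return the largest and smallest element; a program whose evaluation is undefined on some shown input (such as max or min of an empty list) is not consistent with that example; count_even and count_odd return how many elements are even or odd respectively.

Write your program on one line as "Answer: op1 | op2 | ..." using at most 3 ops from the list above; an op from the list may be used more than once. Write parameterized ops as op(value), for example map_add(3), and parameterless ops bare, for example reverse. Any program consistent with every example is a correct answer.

filter_lt(1) | max

Check, running the answer program on each example:
  [24, -10, -7, 10, -2, 1, 10, 18, 24] -> [-10, -7, -2] -> -2
  [8, 44, -25, -8, 41, 47] -> [-25, -8] -> -8
  [-17, 38, -41, -18, -40, 29, 8, 18, -9] -> [-17, -41, -18, -40, -9] -> -9
  [7, 8, 37, 26, 33, 7, 11, -36, -9] -> [-36, -9] -> -9
  [-30, -26, 28, -15, -28, 43, 2, 41, 2, 1] -> [-30, -26, -15, -28] -> -15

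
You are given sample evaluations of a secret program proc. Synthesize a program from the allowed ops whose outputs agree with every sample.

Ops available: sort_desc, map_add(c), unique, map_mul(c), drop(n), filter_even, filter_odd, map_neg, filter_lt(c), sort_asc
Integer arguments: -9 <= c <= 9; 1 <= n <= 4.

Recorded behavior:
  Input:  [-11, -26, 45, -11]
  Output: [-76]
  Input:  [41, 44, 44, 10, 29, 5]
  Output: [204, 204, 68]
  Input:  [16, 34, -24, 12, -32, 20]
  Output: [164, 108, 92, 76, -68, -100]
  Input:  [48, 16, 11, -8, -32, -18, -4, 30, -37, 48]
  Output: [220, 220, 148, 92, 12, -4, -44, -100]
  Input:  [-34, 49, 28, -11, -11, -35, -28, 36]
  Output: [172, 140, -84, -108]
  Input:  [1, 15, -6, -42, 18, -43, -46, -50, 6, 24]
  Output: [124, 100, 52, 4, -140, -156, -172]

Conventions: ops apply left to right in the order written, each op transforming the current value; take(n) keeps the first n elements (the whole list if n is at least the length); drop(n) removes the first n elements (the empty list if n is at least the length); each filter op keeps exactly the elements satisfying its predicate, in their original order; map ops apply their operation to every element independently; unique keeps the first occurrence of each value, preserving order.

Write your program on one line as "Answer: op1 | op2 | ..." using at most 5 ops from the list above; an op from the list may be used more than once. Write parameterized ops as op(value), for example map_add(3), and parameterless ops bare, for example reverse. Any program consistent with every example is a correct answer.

filter_even | sort_desc | map_add(7) | map_mul(4)

Check, running the answer program on each example:
  [-11, -26, 45, -11] -> [-26] -> [-26] -> [-19] -> [-76]
  [41, 44, 44, 10, 29, 5] -> [44, 44, 10] -> [44, 44, 10] -> [51, 51, 17] -> [204, 204, 68]
  [16, 34, -24, 12, -32, 20] -> [16, 34, -24, 12, -32, 20] -> [34, 20, 16, 12, -24, -32] -> [41, 27, 23, 19, -17, -25] -> [164, 108, 92, 76, -68, -100]
  [48, 16, 11, -8, -32, -18, -4, 30, -37, 48] -> [48, 16, -8, -32, -18, -4, 30, 48] -> [48, 48, 30, 16, -4, -8, -18, -32] -> [55, 55, 37, 23, 3, -1, -11, -25] -> [220, 220, 148, 92, 12, -4, -44, -100]
  [-34, 49, 28, -11, -11, -35, -28, 36] -> [-34, 28, -28, 36] -> [36, 28, -28, -34] -> [43, 35, -21, -27] -> [172, 140, -84, -108]
  [1, 15, -6, -42, 18, -43, -46, -50, 6, 24] -> [-6, -42, 18, -46, -50, 6, 24] -> [24, 18, 6, -6, -42, -46, -50] -> [31, 25, 13, 1, -35, -39, -43] -> [124, 100, 52, 4, -140, -156, -172]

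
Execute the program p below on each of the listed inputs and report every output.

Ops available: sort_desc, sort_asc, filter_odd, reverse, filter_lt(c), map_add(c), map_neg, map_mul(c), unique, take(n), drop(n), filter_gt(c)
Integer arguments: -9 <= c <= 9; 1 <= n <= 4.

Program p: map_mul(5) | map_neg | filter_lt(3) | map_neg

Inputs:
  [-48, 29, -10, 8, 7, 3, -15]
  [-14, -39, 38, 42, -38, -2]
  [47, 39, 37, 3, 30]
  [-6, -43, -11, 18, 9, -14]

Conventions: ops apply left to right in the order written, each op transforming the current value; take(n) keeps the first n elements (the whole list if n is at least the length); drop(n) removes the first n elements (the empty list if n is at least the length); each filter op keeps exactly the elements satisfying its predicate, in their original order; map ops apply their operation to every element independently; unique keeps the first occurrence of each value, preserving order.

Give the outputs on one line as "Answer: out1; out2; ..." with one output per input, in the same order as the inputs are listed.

Execution, op by op:
  [-48, 29, -10, 8, 7, 3, -15] -> [-240, 145, -50, 40, 35, 15, -75] -> [240, -145, 50, -40, -35, -15, 75] -> [-145, -40, -35, -15] -> [145, 40, 35, 15]
  [-14, -39, 38, 42, -38, -2] -> [-70, -195, 190, 210, -190, -10] -> [70, 195, -190, -210, 190, 10] -> [-190, -210] -> [190, 210]
  [47, 39, 37, 3, 30] -> [235, 195, 185, 15, 150] -> [-235, -195, -185, -15, -150] -> [-235, -195, -185, -15, -150] -> [235, 195, 185, 15, 150]
  [-6, -43, -11, 18, 9, -14] -> [-30, -215, -55, 90, 45, -70] -> [30, 215, 55, -90, -45, 70] -> [-90, -45] -> [90, 45]

[145, 40, 35, 15]; [190, 210]; [235, 195, 185, 15, 150]; [90, 45]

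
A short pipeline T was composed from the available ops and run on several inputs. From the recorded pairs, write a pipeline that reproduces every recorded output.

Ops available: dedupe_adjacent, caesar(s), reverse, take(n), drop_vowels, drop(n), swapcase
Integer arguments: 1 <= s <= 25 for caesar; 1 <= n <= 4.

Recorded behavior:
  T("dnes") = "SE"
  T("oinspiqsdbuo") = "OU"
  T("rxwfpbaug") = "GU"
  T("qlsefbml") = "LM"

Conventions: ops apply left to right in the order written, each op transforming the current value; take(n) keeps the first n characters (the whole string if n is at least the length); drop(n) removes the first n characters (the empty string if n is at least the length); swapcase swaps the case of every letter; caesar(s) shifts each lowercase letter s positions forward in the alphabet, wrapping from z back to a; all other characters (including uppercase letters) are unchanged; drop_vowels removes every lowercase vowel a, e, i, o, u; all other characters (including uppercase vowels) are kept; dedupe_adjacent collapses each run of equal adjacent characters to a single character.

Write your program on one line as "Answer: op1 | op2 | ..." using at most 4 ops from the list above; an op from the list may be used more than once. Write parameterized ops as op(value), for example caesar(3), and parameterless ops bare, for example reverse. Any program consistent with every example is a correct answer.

swapcase | reverse | take(2)

Check, running the answer program on each example:
  "dnes" -> "DNES" -> "SEND" -> "SE"
  "oinspiqsdbuo" -> "OINSPIQSDBUO" -> "OUBDSQIPSNIO" -> "OU"
  "rxwfpbaug" -> "RXWFPBAUG" -> "GUABPFWXR" -> "GU"
  "qlsefbml" -> "QLSEFBML" -> "LMBFESLQ" -> "LM"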